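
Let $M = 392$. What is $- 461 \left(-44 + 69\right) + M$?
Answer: $-11133$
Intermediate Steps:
$- 461 \left(-44 + 69\right) + M = - 461 \left(-44 + 69\right) + 392 = \left(-461\right) 25 + 392 = -11525 + 392 = -11133$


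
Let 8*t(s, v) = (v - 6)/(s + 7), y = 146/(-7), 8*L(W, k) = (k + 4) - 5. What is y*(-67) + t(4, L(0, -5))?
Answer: 3443075/2464 ≈ 1397.4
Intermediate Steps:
L(W, k) = -⅛ + k/8 (L(W, k) = ((k + 4) - 5)/8 = ((4 + k) - 5)/8 = (-1 + k)/8 = -⅛ + k/8)
y = -146/7 (y = 146*(-⅐) = -146/7 ≈ -20.857)
t(s, v) = (-6 + v)/(8*(7 + s)) (t(s, v) = ((v - 6)/(s + 7))/8 = ((-6 + v)/(7 + s))/8 = (-6 + v)/(8*(7 + s)))
y*(-67) + t(4, L(0, -5)) = -146/7*(-67) + (-6 + (-⅛ + (⅛)*(-5)))/(8*(7 + 4)) = 9782/7 + (⅛)*(-6 + (-⅛ - 5/8))/11 = 9782/7 + (⅛)*(1/11)*(-6 - ¾) = 9782/7 + (⅛)*(1/11)*(-27/4) = 9782/7 - 27/352 = 3443075/2464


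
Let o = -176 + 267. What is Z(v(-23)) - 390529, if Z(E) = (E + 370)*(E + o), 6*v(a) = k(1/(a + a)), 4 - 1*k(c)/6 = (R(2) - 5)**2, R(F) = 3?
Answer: -356859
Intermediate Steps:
o = 91
k(c) = 0 (k(c) = 24 - 6*(3 - 5)**2 = 24 - 6*(-2)**2 = 24 - 6*4 = 24 - 24 = 0)
v(a) = 0 (v(a) = (1/6)*0 = 0)
Z(E) = (91 + E)*(370 + E) (Z(E) = (E + 370)*(E + 91) = (370 + E)*(91 + E) = (91 + E)*(370 + E))
Z(v(-23)) - 390529 = (33670 + 0**2 + 461*0) - 390529 = (33670 + 0 + 0) - 390529 = 33670 - 390529 = -356859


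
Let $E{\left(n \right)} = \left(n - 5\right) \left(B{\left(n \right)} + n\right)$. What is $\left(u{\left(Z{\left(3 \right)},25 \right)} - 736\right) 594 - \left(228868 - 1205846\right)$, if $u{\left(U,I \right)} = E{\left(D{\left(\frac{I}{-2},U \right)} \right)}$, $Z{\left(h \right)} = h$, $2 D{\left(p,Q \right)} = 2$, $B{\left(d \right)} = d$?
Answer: $535042$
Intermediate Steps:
$D{\left(p,Q \right)} = 1$ ($D{\left(p,Q \right)} = \frac{1}{2} \cdot 2 = 1$)
$E{\left(n \right)} = 2 n \left(-5 + n\right)$ ($E{\left(n \right)} = \left(n - 5\right) \left(n + n\right) = \left(-5 + n\right) 2 n = 2 n \left(-5 + n\right)$)
$u{\left(U,I \right)} = -8$ ($u{\left(U,I \right)} = 2 \cdot 1 \left(-5 + 1\right) = 2 \cdot 1 \left(-4\right) = -8$)
$\left(u{\left(Z{\left(3 \right)},25 \right)} - 736\right) 594 - \left(228868 - 1205846\right) = \left(-8 - 736\right) 594 - \left(228868 - 1205846\right) = \left(-744\right) 594 - \left(228868 - 1205846\right) = -441936 - -976978 = -441936 + 976978 = 535042$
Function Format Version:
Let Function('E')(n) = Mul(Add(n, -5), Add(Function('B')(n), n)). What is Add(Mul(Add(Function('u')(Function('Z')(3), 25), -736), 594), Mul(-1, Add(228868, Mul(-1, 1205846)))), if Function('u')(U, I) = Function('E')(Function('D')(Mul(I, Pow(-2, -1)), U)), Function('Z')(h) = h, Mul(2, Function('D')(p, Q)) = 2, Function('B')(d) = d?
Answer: 535042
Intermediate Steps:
Function('D')(p, Q) = 1 (Function('D')(p, Q) = Mul(Rational(1, 2), 2) = 1)
Function('E')(n) = Mul(2, n, Add(-5, n)) (Function('E')(n) = Mul(Add(n, -5), Add(n, n)) = Mul(Add(-5, n), Mul(2, n)) = Mul(2, n, Add(-5, n)))
Function('u')(U, I) = -8 (Function('u')(U, I) = Mul(2, 1, Add(-5, 1)) = Mul(2, 1, -4) = -8)
Add(Mul(Add(Function('u')(Function('Z')(3), 25), -736), 594), Mul(-1, Add(228868, Mul(-1, 1205846)))) = Add(Mul(Add(-8, -736), 594), Mul(-1, Add(228868, Mul(-1, 1205846)))) = Add(Mul(-744, 594), Mul(-1, Add(228868, -1205846))) = Add(-441936, Mul(-1, -976978)) = Add(-441936, 976978) = 535042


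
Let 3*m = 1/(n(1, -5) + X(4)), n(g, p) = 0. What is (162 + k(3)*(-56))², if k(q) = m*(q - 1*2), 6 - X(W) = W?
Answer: 209764/9 ≈ 23307.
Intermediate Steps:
X(W) = 6 - W
m = ⅙ (m = 1/(3*(0 + (6 - 1*4))) = 1/(3*(0 + (6 - 4))) = 1/(3*(0 + 2)) = (⅓)/2 = (⅓)*(½) = ⅙ ≈ 0.16667)
k(q) = -⅓ + q/6 (k(q) = (q - 1*2)/6 = (q - 2)/6 = (-2 + q)/6 = -⅓ + q/6)
(162 + k(3)*(-56))² = (162 + (-⅓ + (⅙)*3)*(-56))² = (162 + (-⅓ + ½)*(-56))² = (162 + (⅙)*(-56))² = (162 - 28/3)² = (458/3)² = 209764/9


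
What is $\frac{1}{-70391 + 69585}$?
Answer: $- \frac{1}{806} \approx -0.0012407$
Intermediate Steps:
$\frac{1}{-70391 + 69585} = \frac{1}{-806} = - \frac{1}{806}$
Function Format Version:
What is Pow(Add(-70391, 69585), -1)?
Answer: Rational(-1, 806) ≈ -0.0012407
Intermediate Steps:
Pow(Add(-70391, 69585), -1) = Pow(-806, -1) = Rational(-1, 806)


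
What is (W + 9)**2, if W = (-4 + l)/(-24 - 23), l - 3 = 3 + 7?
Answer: 171396/2209 ≈ 77.590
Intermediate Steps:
l = 13 (l = 3 + (3 + 7) = 3 + 10 = 13)
W = -9/47 (W = (-4 + 13)/(-24 - 23) = 9/(-47) = 9*(-1/47) = -9/47 ≈ -0.19149)
(W + 9)**2 = (-9/47 + 9)**2 = (414/47)**2 = 171396/2209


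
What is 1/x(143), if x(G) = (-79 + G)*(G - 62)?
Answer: 1/5184 ≈ 0.00019290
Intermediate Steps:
x(G) = (-79 + G)*(-62 + G)
1/x(143) = 1/(4898 + 143² - 141*143) = 1/(4898 + 20449 - 20163) = 1/5184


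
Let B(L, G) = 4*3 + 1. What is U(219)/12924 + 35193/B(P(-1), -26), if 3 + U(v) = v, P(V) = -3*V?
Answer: 12634365/4667 ≈ 2707.2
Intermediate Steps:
U(v) = -3 + v
B(L, G) = 13 (B(L, G) = 12 + 1 = 13)
U(219)/12924 + 35193/B(P(-1), -26) = (-3 + 219)/12924 + 35193/13 = 216*(1/12924) + 35193*(1/13) = 6/359 + 35193/13 = 12634365/4667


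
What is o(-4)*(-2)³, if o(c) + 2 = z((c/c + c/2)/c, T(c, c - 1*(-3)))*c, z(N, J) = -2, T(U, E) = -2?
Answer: -48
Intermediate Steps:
o(c) = -2 - 2*c
o(-4)*(-2)³ = (-2 - 2*(-4))*(-2)³ = (-2 + 8)*(-8) = 6*(-8) = -48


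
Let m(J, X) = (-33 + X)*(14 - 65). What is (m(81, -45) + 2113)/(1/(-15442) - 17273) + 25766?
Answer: 6872462542700/266729667 ≈ 25766.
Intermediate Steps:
m(J, X) = 1683 - 51*X (m(J, X) = (-33 + X)*(-51) = 1683 - 51*X)
(m(81, -45) + 2113)/(1/(-15442) - 17273) + 25766 = ((1683 - 51*(-45)) + 2113)/(1/(-15442) - 17273) + 25766 = ((1683 + 2295) + 2113)/(-1/15442 - 17273) + 25766 = (3978 + 2113)/(-266729667/15442) + 25766 = 6091*(-15442/266729667) + 25766 = -94057222/266729667 + 25766 = 6872462542700/266729667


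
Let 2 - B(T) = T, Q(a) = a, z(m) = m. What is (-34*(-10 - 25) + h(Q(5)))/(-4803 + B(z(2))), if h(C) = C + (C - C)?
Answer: -1195/4803 ≈ -0.24880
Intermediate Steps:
B(T) = 2 - T
h(C) = C (h(C) = C + 0 = C)
(-34*(-10 - 25) + h(Q(5)))/(-4803 + B(z(2))) = (-34*(-10 - 25) + 5)/(-4803 + (2 - 1*2)) = (-34*(-35) + 5)/(-4803 + (2 - 2)) = (1190 + 5)/(-4803 + 0) = 1195/(-4803) = 1195*(-1/4803) = -1195/4803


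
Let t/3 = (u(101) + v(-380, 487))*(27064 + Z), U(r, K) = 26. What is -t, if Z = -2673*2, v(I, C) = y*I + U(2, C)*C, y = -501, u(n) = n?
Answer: -13235579022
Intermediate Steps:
v(I, C) = -501*I + 26*C
Z = -5346
t = 13235579022 (t = 3*((101 + (-501*(-380) + 26*487))*(27064 - 5346)) = 3*((101 + (190380 + 12662))*21718) = 3*((101 + 203042)*21718) = 3*(203143*21718) = 3*4411859674 = 13235579022)
-t = -1*13235579022 = -13235579022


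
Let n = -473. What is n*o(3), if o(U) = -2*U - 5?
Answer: 5203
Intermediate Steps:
o(U) = -5 - 2*U
n*o(3) = -473*(-5 - 2*3) = -473*(-5 - 6) = -473*(-11) = 5203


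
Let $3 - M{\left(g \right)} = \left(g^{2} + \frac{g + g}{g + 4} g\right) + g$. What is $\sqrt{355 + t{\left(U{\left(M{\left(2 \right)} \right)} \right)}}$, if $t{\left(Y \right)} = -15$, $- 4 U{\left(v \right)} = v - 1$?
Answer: $2 \sqrt{85} \approx 18.439$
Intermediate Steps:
$M{\left(g \right)} = 3 - g - g^{2} - \frac{2 g^{2}}{4 + g}$ ($M{\left(g \right)} = 3 - \left(\left(g^{2} + \frac{g + g}{g + 4} g\right) + g\right) = 3 - \left(\left(g^{2} + \frac{2 g}{4 + g} g\right) + g\right) = 3 - \left(\left(g^{2} + \frac{2 g^{2}}{4 + g}\right) + g\right) = 3 - \left(g + g^{2} + \frac{2 g^{2}}{4 + g}\right) = 3 - g - g^{2} - \frac{2 g^{2}}{4 + g}$)
$U{\left(v \right)} = \frac{1}{4} - \frac{v}{4}$ ($U{\left(v \right)} = - \frac{v - 1}{4} = - \frac{-1 + v}{4} = \frac{1}{4} - \frac{v}{4}$)
$\sqrt{355 + t{\left(U{\left(M{\left(2 \right)} \right)} \right)}} = \sqrt{355 - 15} = \sqrt{340} = 2 \sqrt{85}$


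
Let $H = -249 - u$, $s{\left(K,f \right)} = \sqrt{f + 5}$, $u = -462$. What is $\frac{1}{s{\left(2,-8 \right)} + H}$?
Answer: $\frac{71}{15124} - \frac{i \sqrt{3}}{45372} \approx 0.0046945 - 3.8174 \cdot 10^{-5} i$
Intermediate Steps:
$s{\left(K,f \right)} = \sqrt{5 + f}$
$H = 213$ ($H = -249 - -462 = -249 + 462 = 213$)
$\frac{1}{s{\left(2,-8 \right)} + H} = \frac{1}{\sqrt{5 - 8} + 213} = \frac{1}{\sqrt{-3} + 213} = \frac{1}{i \sqrt{3} + 213} = \frac{1}{213 + i \sqrt{3}}$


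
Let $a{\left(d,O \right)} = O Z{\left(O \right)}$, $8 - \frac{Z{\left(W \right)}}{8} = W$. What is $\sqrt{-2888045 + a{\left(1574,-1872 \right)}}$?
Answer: $5 i \sqrt{1241717} \approx 5571.6 i$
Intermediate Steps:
$Z{\left(W \right)} = 64 - 8 W$
$a{\left(d,O \right)} = O \left(64 - 8 O\right)$
$\sqrt{-2888045 + a{\left(1574,-1872 \right)}} = \sqrt{-2888045 + 8 \left(-1872\right) \left(8 - -1872\right)} = \sqrt{-2888045 + 8 \left(-1872\right) \left(8 + 1872\right)} = \sqrt{-2888045 + 8 \left(-1872\right) 1880} = \sqrt{-2888045 - 28154880} = \sqrt{-31042925} = 5 i \sqrt{1241717}$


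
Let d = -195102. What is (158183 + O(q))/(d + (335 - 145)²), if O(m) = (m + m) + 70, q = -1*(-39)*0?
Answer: -1479/1486 ≈ -0.99529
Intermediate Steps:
q = 0 (q = 39*0 = 0)
O(m) = 70 + 2*m (O(m) = 2*m + 70 = 70 + 2*m)
(158183 + O(q))/(d + (335 - 145)²) = (158183 + (70 + 2*0))/(-195102 + (335 - 145)²) = (158183 + (70 + 0))/(-195102 + 190²) = (158183 + 70)/(-195102 + 36100) = 158253/(-159002) = 158253*(-1/159002) = -1479/1486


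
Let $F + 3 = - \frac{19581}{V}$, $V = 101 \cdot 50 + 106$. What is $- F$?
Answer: $\frac{35049}{5156} \approx 6.7977$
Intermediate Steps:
$V = 5156$ ($V = 5050 + 106 = 5156$)
$F = - \frac{35049}{5156}$ ($F = -3 - \frac{19581}{5156} = - \frac{35049}{5156} \approx -6.7977$)
$- F = \left(-1\right) \left(- \frac{35049}{5156}\right) = \frac{35049}{5156}$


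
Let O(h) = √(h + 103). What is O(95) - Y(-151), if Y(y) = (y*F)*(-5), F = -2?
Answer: 1510 + 3*√22 ≈ 1524.1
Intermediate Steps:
O(h) = √(103 + h)
Y(y) = 10*y (Y(y) = (y*(-2))*(-5) = -2*y*(-5) = 10*y)
O(95) - Y(-151) = √(103 + 95) - 10*(-151) = √198 - 1*(-1510) = 3*√22 + 1510 = 1510 + 3*√22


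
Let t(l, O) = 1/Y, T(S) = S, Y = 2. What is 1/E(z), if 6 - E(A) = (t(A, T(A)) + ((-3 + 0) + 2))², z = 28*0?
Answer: 4/23 ≈ 0.17391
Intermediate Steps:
z = 0
t(l, O) = ½ (t(l, O) = 1/2 = ½)
E(A) = 23/4 (E(A) = 6 - (½ + ((-3 + 0) + 2))² = 6 - (½ + (-3 + 2))² = 6 - (½ - 1)² = 6 - (-½)² = 6 - 1*¼ = 6 - ¼ = 23/4)
1/E(z) = 1/(23/4) = 4/23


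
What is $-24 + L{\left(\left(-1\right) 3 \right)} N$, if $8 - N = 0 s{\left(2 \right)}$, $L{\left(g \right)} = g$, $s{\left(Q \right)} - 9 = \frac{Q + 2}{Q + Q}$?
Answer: $-48$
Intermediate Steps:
$s{\left(Q \right)} = 9 + \frac{2 + Q}{2 Q}$ ($s{\left(Q \right)} = 9 + \frac{Q + 2}{Q + Q} = 9 + \frac{2 + Q}{2 Q}$)
$N = 8$ ($N = 8 - 0 \left(\frac{19}{2} + \frac{1}{2}\right) = 8 - 0 \cdot 10 = 8 - 0 = 8 + 0 = 8$)
$-24 + L{\left(\left(-1\right) 3 \right)} N = -24 + \left(-1\right) 3 \cdot 8 = -24 - 24 = -48$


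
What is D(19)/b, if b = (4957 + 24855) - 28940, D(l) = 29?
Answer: 29/872 ≈ 0.033257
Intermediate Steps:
b = 872 (b = 29812 - 28940 = 872)
D(19)/b = 29/872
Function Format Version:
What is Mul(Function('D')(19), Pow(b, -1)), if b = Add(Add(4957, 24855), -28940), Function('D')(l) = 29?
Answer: Rational(29, 872) ≈ 0.033257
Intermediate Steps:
b = 872 (b = Add(29812, -28940) = 872)
Mul(Function('D')(19), Pow(b, -1)) = Mul(29, Pow(872, -1)) = Mul(29, Rational(1, 872)) = Rational(29, 872)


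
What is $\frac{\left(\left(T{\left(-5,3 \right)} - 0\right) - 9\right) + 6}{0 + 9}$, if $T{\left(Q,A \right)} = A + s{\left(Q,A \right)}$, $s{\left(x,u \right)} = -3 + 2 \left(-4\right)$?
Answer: $- \frac{11}{9} \approx -1.2222$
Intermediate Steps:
$s{\left(x,u \right)} = -11$ ($s{\left(x,u \right)} = -3 - 8 = -11$)
$T{\left(Q,A \right)} = -11 + A$ ($T{\left(Q,A \right)} = A - 11 = -11 + A$)
$\frac{\left(\left(T{\left(-5,3 \right)} - 0\right) - 9\right) + 6}{0 + 9} = \frac{\left(\left(\left(-11 + 3\right) - 0\right) - 9\right) + 6}{0 + 9} = \frac{\left(\left(-8 + 0\right) - 9\right) + 6}{9} = \frac{\left(-8 - 9\right) + 6}{9} = \frac{-17 + 6}{9} = \frac{1}{9} \left(-11\right) = - \frac{11}{9}$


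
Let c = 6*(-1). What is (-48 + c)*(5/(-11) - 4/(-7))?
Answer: -486/77 ≈ -6.3117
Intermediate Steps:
c = -6
(-48 + c)*(5/(-11) - 4/(-7)) = (-48 - 6)*(5/(-11) - 4/(-7)) = -54*(5*(-1/11) - 4*(-1/7)) = -54*(-5/11 + 4/7) = -54*9/77 = -486/77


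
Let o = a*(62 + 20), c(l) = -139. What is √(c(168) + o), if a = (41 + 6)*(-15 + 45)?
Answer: √115481 ≈ 339.83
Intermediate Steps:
a = 1410 (a = 47*30 = 1410)
o = 115620 (o = 1410*(62 + 20) = 1410*82 = 115620)
√(c(168) + o) = √(-139 + 115620) = √115481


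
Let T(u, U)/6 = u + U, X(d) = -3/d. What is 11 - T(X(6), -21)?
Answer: 140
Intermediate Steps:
T(u, U) = 6*U + 6*u (T(u, U) = 6*(u + U) = 6*(U + u) = 6*U + 6*u)
11 - T(X(6), -21) = 11 - (6*(-21) + 6*(-3/6)) = 11 - (-126 + 6*(-3*⅙)) = 11 - (-126 + 6*(-½)) = 11 - (-126 - 3) = 11 - 1*(-129) = 11 + 129 = 140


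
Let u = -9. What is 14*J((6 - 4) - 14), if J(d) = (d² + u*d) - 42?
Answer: 2940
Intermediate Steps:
J(d) = -42 + d² - 9*d (J(d) = (d² - 9*d) - 42 = -42 + d² - 9*d)
14*J((6 - 4) - 14) = 14*(-42 + ((6 - 4) - 14)² - 9*((6 - 4) - 14)) = 14*(-42 + (2 - 14)² - 9*(2 - 14)) = 14*(-42 + (-12)² - 9*(-12)) = 14*(-42 + 144 + 108) = 14*210 = 2940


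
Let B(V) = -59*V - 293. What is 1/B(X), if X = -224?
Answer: 1/12923 ≈ 7.7381e-5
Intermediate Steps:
B(V) = -293 - 59*V
1/B(X) = 1/(-293 - 59*(-224)) = 1/(-293 + 13216) = 1/12923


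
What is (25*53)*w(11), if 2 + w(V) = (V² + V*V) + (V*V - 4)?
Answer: 473025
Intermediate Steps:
w(V) = -6 + 3*V² (w(V) = -2 + ((V² + V*V) + (V*V - 4)) = -2 + ((V² + V²) + (V² - 4)) = -2 + (2*V² + (-4 + V²)) = -2 + (-4 + 3*V²) = -6 + 3*V²)
(25*53)*w(11) = (25*53)*(-6 + 3*11²) = 1325*(-6 + 3*121) = 1325*(-6 + 363) = 1325*357 = 473025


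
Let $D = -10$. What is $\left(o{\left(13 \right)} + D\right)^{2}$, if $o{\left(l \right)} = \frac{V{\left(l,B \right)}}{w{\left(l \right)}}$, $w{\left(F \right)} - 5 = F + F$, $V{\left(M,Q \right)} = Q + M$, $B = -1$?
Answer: $\frac{88804}{961} \approx 92.408$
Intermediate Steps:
$V{\left(M,Q \right)} = M + Q$
$w{\left(F \right)} = 5 + 2 F$ ($w{\left(F \right)} = 5 + \left(F + F\right) = 5 + 2 F$)
$o{\left(l \right)} = \frac{-1 + l}{5 + 2 l}$ ($o{\left(l \right)} = \frac{l - 1}{5 + 2 l} = \frac{-1 + l}{5 + 2 l}$)
$\left(o{\left(13 \right)} + D\right)^{2} = \left(\frac{-1 + 13}{5 + 2 \cdot 13} - 10\right)^{2} = \left(\frac{1}{5 + 26} \cdot 12 - 10\right)^{2} = \left(\frac{1}{31} \cdot 12 - 10\right)^{2} = \left(\frac{12}{31} - 10\right)^{2} = \left(- \frac{298}{31}\right)^{2} = \frac{88804}{961}$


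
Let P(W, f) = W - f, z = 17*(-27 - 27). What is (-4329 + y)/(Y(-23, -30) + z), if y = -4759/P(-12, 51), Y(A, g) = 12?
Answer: 133984/28539 ≈ 4.6948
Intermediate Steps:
z = -918 (z = 17*(-54) = -918)
y = 4759/63 (y = -4759/(-12 - 1*51) = -4759/(-12 - 51) = -4759/(-63) = -4759*(-1/63) = 4759/63 ≈ 75.540)
(-4329 + y)/(Y(-23, -30) + z) = (-4329 + 4759/63)/(12 - 918) = -267968/63/(-906) = -267968/63*(-1/906) = 133984/28539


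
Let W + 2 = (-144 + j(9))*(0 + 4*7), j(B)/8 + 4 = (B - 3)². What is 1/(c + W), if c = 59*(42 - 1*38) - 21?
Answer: 1/3349 ≈ 0.00029860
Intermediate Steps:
j(B) = -32 + 8*(-3 + B)² (j(B) = -32 + 8*(B - 3)² = -32 + 8*(-3 + B)²)
W = 3134 (W = -2 + (-144 + (-32 + 8*(-3 + 9)²))*(0 + 4*7) = -2 + (-144 + (-32 + 8*6²))*(0 + 28) = -2 + (-144 + (-32 + 8*36))*28 = -2 + (-144 + (-32 + 288))*28 = -2 + (-144 + 256)*28 = -2 + 112*28 = -2 + 3136 = 3134)
c = 215 (c = 59*(42 - 38) - 21 = 59*4 - 21 = 236 - 21 = 215)
1/(c + W) = 1/(215 + 3134) = 1/3349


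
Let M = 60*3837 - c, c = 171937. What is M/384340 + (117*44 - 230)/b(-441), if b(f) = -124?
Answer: -470739257/11914540 ≈ -39.510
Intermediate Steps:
M = 58283 (M = 60*3837 - 1*171937 = 230220 - 171937 = 58283)
M/384340 + (117*44 - 230)/b(-441) = 58283/384340 + (117*44 - 230)/(-124) = 58283*(1/384340) + (5148 - 230)*(-1/124) = 58283/384340 + 4918*(-1/124) = 58283/384340 - 2459/62 = -470739257/11914540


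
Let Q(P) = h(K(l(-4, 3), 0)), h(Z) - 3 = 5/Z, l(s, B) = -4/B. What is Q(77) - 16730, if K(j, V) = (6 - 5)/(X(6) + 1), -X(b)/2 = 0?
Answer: -16722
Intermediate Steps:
X(b) = 0 (X(b) = -2*0 = 0)
K(j, V) = 1 (K(j, V) = (6 - 5)/(0 + 1) = 1/1 = 1*1 = 1)
h(Z) = 3 + 5/Z
Q(P) = 8 (Q(P) = 3 + 5/1 = 3 + 5*1 = 3 + 5 = 8)
Q(77) - 16730 = 8 - 16730 = -16722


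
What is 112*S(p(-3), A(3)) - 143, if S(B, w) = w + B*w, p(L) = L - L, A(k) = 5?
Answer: 417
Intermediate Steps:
p(L) = 0
112*S(p(-3), A(3)) - 143 = 112*(5*(1 + 0)) - 143 = 112*(5*1) - 143 = 112*5 - 143 = 560 - 143 = 417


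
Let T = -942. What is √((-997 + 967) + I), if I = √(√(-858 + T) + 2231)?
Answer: √(-30 + √(2231 + 30*I*√2)) ≈ 4.1519 + 0.05408*I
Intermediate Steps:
I = √(2231 + 30*I*√2) (I = √(√(-858 - 942) + 2231) = √(√(-1800) + 2231) = √(30*I*√2 + 2231) = √(2231 + 30*I*√2) ≈ 47.236 + 0.4491*I)
√((-997 + 967) + I) = √((-997 + 967) + √(2231 + 30*I*√2)) = √(-30 + √(2231 + 30*I*√2))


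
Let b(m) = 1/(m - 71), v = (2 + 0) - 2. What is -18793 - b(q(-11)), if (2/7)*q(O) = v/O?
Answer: -1334302/71 ≈ -18793.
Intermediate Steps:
v = 0 (v = 2 - 2 = 0)
q(O) = 0 (q(O) = 7*(0/O)/2 = (7/2)*0 = 0)
b(m) = 1/(-71 + m)
-18793 - b(q(-11)) = -18793 - 1/(-71 + 0) = -18793 - 1/(-71) = -18793 - 1*(-1/71) = -18793 + 1/71 = -1334302/71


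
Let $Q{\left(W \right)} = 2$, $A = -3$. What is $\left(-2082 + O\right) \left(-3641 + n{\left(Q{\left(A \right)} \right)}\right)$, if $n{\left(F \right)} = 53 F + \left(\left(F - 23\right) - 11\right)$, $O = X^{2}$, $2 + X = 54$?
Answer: $-2218674$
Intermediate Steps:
$X = 52$ ($X = -2 + 54 = 52$)
$O = 2704$ ($O = 52^{2} = 2704$)
$n{\left(F \right)} = -34 + 54 F$ ($n{\left(F \right)} = 53 F + \left(\left(-23 + F\right) - 11\right) = 53 F + \left(-34 + F\right) = -34 + 54 F$)
$\left(-2082 + O\right) \left(-3641 + n{\left(Q{\left(A \right)} \right)}\right) = \left(-2082 + 2704\right) \left(-3641 + \left(-34 + 54 \cdot 2\right)\right) = 622 \left(-3641 + \left(-34 + 108\right)\right) = 622 \left(-3641 + 74\right) = 622 \left(-3567\right) = -2218674$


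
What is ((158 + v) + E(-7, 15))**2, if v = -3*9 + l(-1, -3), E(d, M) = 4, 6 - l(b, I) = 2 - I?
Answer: 18496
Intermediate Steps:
l(b, I) = 4 + I (l(b, I) = 6 - (2 - I) = 6 + (-2 + I) = 4 + I)
v = -26 (v = -3*9 + (4 - 3) = -27 + 1 = -26)
((158 + v) + E(-7, 15))**2 = ((158 - 26) + 4)**2 = (132 + 4)**2 = 136**2 = 18496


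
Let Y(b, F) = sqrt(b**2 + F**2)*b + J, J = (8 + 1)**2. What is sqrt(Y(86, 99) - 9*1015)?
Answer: sqrt(-9054 + 86*sqrt(17197)) ≈ 47.157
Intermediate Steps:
J = 81 (J = 9**2 = 81)
Y(b, F) = 81 + b*sqrt(F**2 + b**2) (Y(b, F) = sqrt(b**2 + F**2)*b + 81 = sqrt(F**2 + b**2)*b + 81 = b*sqrt(F**2 + b**2) + 81 = 81 + b*sqrt(F**2 + b**2))
sqrt(Y(86, 99) - 9*1015) = sqrt((81 + 86*sqrt(99**2 + 86**2)) - 9*1015) = sqrt((81 + 86*sqrt(9801 + 7396)) - 9135) = sqrt((81 + 86*sqrt(17197)) - 9135) = sqrt(-9054 + 86*sqrt(17197))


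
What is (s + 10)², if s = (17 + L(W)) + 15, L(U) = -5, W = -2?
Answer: 1369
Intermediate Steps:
s = 27 (s = (17 - 5) + 15 = 12 + 15 = 27)
(s + 10)² = (27 + 10)² = 37² = 1369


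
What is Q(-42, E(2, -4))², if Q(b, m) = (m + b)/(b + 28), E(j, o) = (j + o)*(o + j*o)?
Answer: 81/49 ≈ 1.6531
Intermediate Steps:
Q(b, m) = (b + m)/(28 + b)
Q(-42, E(2, -4))² = ((-42 - 4*(2 - 4 + 2² + 2*(-4)))/(28 - 42))² = ((-42 - 4*(2 - 4 + 4 - 8))/(-14))² = (-(-42 - 4*(-6))/14)² = (-(-42 + 24)/14)² = (-1/14*(-18))² = (9/7)² = 81/49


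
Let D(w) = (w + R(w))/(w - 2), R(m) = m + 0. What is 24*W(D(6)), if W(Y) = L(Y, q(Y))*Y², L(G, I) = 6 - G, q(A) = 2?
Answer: 648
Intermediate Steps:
R(m) = m
D(w) = 2*w/(-2 + w) (D(w) = (w + w)/(w - 2) = (2*w)/(-2 + w) = 2*w/(-2 + w))
W(Y) = Y²*(6 - Y) (W(Y) = (6 - Y)*Y² = Y²*(6 - Y))
24*W(D(6)) = 24*((2*6/(-2 + 6))²*(6 - 2*6/(-2 + 6))) = 24*((2*6/4)²*(6 - 2*6/4)) = 24*((2*6*(¼))²*(6 - 2*6/4)) = 24*(3²*(6 - 1*3)) = 24*(9*(6 - 3)) = 24*(9*3) = 24*27 = 648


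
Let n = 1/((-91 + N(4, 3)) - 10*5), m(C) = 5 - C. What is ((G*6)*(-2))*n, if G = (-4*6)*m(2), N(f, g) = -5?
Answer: -432/73 ≈ -5.9178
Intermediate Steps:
G = -72 (G = (-4*6)*(5 - 1*2) = -24*(5 - 2) = -24*3 = -72)
n = -1/146 (n = 1/((-91 - 5) - 10*5) = 1/(-96 - 50) = 1/(-146) = -1/146 ≈ -0.0068493)
((G*6)*(-2))*n = (-72*6*(-2))*(-1/146) = -432*(-2)*(-1/146) = 864*(-1/146) = -432/73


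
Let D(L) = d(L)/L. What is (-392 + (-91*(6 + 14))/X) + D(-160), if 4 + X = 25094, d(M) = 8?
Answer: -1513593/3860 ≈ -392.12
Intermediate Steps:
X = 25090 (X = -4 + 25094 = 25090)
D(L) = 8/L
(-392 + (-91*(6 + 14))/X) + D(-160) = (-392 - 91*(6 + 14)/25090) + 8/(-160) = (-392 - 91*20*(1/25090)) + 8*(-1/160) = (-392 - 1820*1/25090) - 1/20 = (-392 - 14/193) - 1/20 = -75670/193 - 1/20 = -1513593/3860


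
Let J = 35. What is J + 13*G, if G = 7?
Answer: 126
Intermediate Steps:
J + 13*G = 35 + 13*7 = 35 + 91 = 126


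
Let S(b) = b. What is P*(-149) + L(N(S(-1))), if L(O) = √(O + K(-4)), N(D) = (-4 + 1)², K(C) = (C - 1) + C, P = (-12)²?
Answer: -21456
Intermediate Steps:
P = 144
K(C) = -1 + 2*C (K(C) = (-1 + C) + C = -1 + 2*C)
N(D) = 9 (N(D) = (-3)² = 9)
L(O) = √(-9 + O) (L(O) = √(O + (-1 + 2*(-4))) = √(O + (-1 - 8)) = √(O - 9) = √(-9 + O))
P*(-149) + L(N(S(-1))) = 144*(-149) + √(-9 + 9) = -21456 + √0 = -21456 + 0 = -21456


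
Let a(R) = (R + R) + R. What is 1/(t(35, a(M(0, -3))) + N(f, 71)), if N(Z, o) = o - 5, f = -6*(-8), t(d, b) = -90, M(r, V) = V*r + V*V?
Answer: -1/24 ≈ -0.041667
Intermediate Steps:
M(r, V) = V**2 + V*r (M(r, V) = V*r + V**2 = V**2 + V*r)
a(R) = 3*R (a(R) = 2*R + R = 3*R)
f = 48
N(Z, o) = -5 + o
1/(t(35, a(M(0, -3))) + N(f, 71)) = 1/(-90 + (-5 + 71)) = 1/(-90 + 66) = 1/(-24) = -1/24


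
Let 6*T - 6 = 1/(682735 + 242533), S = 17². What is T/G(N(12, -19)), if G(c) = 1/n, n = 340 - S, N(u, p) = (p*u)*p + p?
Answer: 94377353/1850536 ≈ 51.000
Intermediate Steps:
S = 289
N(u, p) = p + u*p² (N(u, p) = u*p² + p = p + u*p²)
T = 5551609/5551608 (T = 1 + 1/(6*(682735 + 242533)) = 1 + (⅙)/925268 = 1 + (⅙)*(1/925268) = 1 + 1/5551608 = 5551609/5551608 ≈ 1.0000)
n = 51 (n = 340 - 1*289 = 340 - 289 = 51)
G(c) = 1/51
T/G(N(12, -19)) = 5551609/(5551608*(1/51)) = (5551609/5551608)*51 = 94377353/1850536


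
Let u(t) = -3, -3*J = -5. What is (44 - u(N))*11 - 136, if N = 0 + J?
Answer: 381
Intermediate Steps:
J = 5/3 (J = -1/3*(-5) = 5/3 ≈ 1.6667)
N = 5/3 (N = 0 + 5/3 = 5/3 ≈ 1.6667)
(44 - u(N))*11 - 136 = (44 - 1*(-3))*11 - 136 = (44 + 3)*11 - 136 = 47*11 - 136 = 517 - 136 = 381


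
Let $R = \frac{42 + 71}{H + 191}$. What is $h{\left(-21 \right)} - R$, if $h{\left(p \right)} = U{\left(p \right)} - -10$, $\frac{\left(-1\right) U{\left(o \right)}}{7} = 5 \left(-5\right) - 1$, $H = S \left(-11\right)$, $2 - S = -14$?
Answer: $\frac{2767}{15} \approx 184.47$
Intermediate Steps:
$S = 16$ ($S = 2 - -14 = 2 + 14 = 16$)
$H = -176$ ($H = 16 \left(-11\right) = -176$)
$R = \frac{113}{15}$ ($R = \frac{42 + 71}{-176 + 191} = \frac{113}{15} \approx 7.5333$)
$U{\left(o \right)} = 182$ ($U{\left(o \right)} = - 7 \left(5 \left(-5\right) - 1\right) = - 7 \left(-25 - 1\right) = \left(-7\right) \left(-26\right) = 182$)
$h{\left(p \right)} = 192$ ($h{\left(p \right)} = 182 - -10 = 182 + 10 = 192$)
$h{\left(-21 \right)} - R = 192 - \frac{113}{15} = \frac{2767}{15}$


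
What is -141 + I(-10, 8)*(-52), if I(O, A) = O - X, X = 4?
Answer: 587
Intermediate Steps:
I(O, A) = -4 + O (I(O, A) = O - 1*4 = O - 4 = -4 + O)
-141 + I(-10, 8)*(-52) = -141 + (-4 - 10)*(-52) = -141 - 14*(-52) = -141 + 728 = 587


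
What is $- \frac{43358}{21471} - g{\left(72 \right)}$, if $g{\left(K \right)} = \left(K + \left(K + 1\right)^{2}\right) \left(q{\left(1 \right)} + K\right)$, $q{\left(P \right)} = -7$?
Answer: $- \frac{7537759973}{21471} \approx -3.5107 \cdot 10^{5}$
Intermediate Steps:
$g{\left(K \right)} = \left(-7 + K\right) \left(K + \left(1 + K\right)^{2}\right)$ ($g{\left(K \right)} = \left(K + \left(K + 1\right)^{2}\right) \left(-7 + K\right) = \left(K + \left(1 + K\right)^{2}\right) \left(-7 + K\right) = \left(-7 + K\right) \left(K + \left(1 + K\right)^{2}\right)$)
$- \frac{43358}{21471} - g{\left(72 \right)} = - \frac{43358}{21471} - \left(-7 + 72^{3} - 1440 - 4 \cdot 72^{2}\right) = \left(-43358\right) \frac{1}{21471} - \left(-7 + 373248 - 1440 - 20736\right) = - \frac{43358}{21471} - \left(-7 + 373248 - 1440 - 20736\right) = - \frac{43358}{21471} - 351065 = - \frac{7537759973}{21471}$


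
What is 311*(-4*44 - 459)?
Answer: -197485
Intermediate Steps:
311*(-4*44 - 459) = 311*(-176 - 459) = 311*(-635) = -197485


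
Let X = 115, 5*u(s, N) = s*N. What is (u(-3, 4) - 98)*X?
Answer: -11546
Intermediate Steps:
u(s, N) = N*s/5 (u(s, N) = (s*N)/5 = (N*s)/5 = N*s/5)
(u(-3, 4) - 98)*X = ((⅕)*4*(-3) - 98)*115 = (-12/5 - 98)*115 = -502/5*115 = -11546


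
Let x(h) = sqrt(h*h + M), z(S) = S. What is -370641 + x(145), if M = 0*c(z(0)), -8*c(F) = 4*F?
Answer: -370496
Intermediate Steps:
c(F) = -F/2
M = 0 (M = 0*(-1/2*0) = 0*0 = 0)
x(h) = sqrt(h**2) (x(h) = sqrt(h*h + 0) = sqrt(h**2 + 0) = sqrt(h**2))
-370641 + x(145) = -370641 + sqrt(145**2) = -370641 + sqrt(21025) = -370641 + 145 = -370496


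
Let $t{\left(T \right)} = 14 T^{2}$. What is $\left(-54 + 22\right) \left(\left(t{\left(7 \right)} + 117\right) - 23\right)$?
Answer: $-24960$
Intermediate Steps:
$\left(-54 + 22\right) \left(\left(t{\left(7 \right)} + 117\right) - 23\right) = \left(-54 + 22\right) \left(\left(14 \cdot 7^{2} + 117\right) - 23\right) = - 32 \left(\left(14 \cdot 49 + 117\right) - 23\right) = - 32 \left(\left(686 + 117\right) - 23\right) = - 32 \left(803 - 23\right) = \left(-32\right) 780 = -24960$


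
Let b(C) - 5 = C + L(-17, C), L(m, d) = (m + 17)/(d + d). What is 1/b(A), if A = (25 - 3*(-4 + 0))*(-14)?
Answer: -1/513 ≈ -0.0019493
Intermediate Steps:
L(m, d) = (17 + m)/(2*d) (L(m, d) = (17 + m)/((2*d)) = (17 + m)*(1/(2*d)) = (17 + m)/(2*d))
A = -518 (A = (25 - 3*(-4))*(-14) = (25 + 12)*(-14) = 37*(-14) = -518)
b(C) = 5 + C (b(C) = 5 + (C + (17 - 17)/(2*C)) = 5 + (C + (½)*0/C) = 5 + (C + 0) = 5 + C)
1/b(A) = 1/(5 - 518) = 1/(-513) = -1/513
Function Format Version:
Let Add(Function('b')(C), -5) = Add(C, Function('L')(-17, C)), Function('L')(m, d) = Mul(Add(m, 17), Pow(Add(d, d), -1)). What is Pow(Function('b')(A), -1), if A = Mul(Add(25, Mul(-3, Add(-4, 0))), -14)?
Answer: Rational(-1, 513) ≈ -0.0019493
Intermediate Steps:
Function('L')(m, d) = Mul(Rational(1, 2), Pow(d, -1), Add(17, m)) (Function('L')(m, d) = Mul(Add(17, m), Pow(Mul(2, d), -1)) = Mul(Add(17, m), Mul(Rational(1, 2), Pow(d, -1))) = Mul(Rational(1, 2), Pow(d, -1), Add(17, m)))
A = -518 (A = Mul(Add(25, Mul(-3, -4)), -14) = Mul(Add(25, 12), -14) = Mul(37, -14) = -518)
Function('b')(C) = Add(5, C) (Function('b')(C) = Add(5, Add(C, Mul(Rational(1, 2), Pow(C, -1), Add(17, -17)))) = Add(5, Add(C, Mul(Rational(1, 2), Pow(C, -1), 0))) = Add(5, Add(C, 0)) = Add(5, C))
Pow(Function('b')(A), -1) = Pow(Add(5, -518), -1) = Pow(-513, -1) = Rational(-1, 513)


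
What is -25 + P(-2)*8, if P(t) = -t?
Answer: -9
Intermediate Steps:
-25 + P(-2)*8 = -25 - 1*(-2)*8 = -25 + 2*8 = -25 + 16 = -9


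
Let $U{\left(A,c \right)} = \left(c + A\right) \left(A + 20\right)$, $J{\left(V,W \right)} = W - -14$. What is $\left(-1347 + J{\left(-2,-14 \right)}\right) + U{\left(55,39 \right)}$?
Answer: $5703$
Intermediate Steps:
$J{\left(V,W \right)} = 14 + W$ ($J{\left(V,W \right)} = W + 14 = 14 + W$)
$U{\left(A,c \right)} = \left(20 + A\right) \left(A + c\right)$ ($U{\left(A,c \right)} = \left(A + c\right) \left(20 + A\right) = \left(20 + A\right) \left(A + c\right)$)
$\left(-1347 + J{\left(-2,-14 \right)}\right) + U{\left(55,39 \right)} = \left(-1347 + \left(14 - 14\right)\right) + \left(55^{2} + 20 \cdot 55 + 20 \cdot 39 + 55 \cdot 39\right) = \left(-1347 + 0\right) + \left(3025 + 1100 + 780 + 2145\right) = -1347 + 7050 = 5703$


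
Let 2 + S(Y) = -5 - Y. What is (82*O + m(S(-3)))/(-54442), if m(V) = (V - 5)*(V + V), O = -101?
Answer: 4105/27221 ≈ 0.15080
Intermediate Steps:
S(Y) = -7 - Y (S(Y) = -2 + (-5 - Y) = -7 - Y)
m(V) = 2*V*(-5 + V) (m(V) = (-5 + V)*(2*V) = 2*V*(-5 + V))
(82*O + m(S(-3)))/(-54442) = (82*(-101) + 2*(-7 - 1*(-3))*(-5 + (-7 - 1*(-3))))/(-54442) = (-8282 + 2*(-7 + 3)*(-5 + (-7 + 3)))*(-1/54442) = (-8282 + 2*(-4)*(-5 - 4))*(-1/54442) = (-8282 + 2*(-4)*(-9))*(-1/54442) = (-8282 + 72)*(-1/54442) = -8210*(-1/54442) = 4105/27221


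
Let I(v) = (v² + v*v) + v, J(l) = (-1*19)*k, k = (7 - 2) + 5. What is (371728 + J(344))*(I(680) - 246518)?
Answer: 252260183556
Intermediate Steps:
k = 10 (k = 5 + 5 = 10)
J(l) = -190 (J(l) = -1*19*10 = -19*10 = -190)
I(v) = v + 2*v² (I(v) = (v² + v²) + v = 2*v² + v = v + 2*v²)
(371728 + J(344))*(I(680) - 246518) = (371728 - 190)*(680*(1 + 2*680) - 246518) = 371538*(680*(1 + 1360) - 246518) = 371538*(680*1361 - 246518) = 371538*(925480 - 246518) = 371538*678962 = 252260183556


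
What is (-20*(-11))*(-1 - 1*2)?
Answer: -660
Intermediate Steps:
(-20*(-11))*(-1 - 1*2) = 220*(-1 - 2) = 220*(-3) = -660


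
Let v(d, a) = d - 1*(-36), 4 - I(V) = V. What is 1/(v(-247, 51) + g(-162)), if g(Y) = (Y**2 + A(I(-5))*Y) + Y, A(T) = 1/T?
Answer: 1/25853 ≈ 3.8680e-5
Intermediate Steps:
I(V) = 4 - V
v(d, a) = 36 + d (v(d, a) = d + 36 = 36 + d)
g(Y) = Y**2 + 10*Y/9 (g(Y) = (Y**2 + Y/(4 - 1*(-5))) + Y = (Y**2 + Y/(4 + 5)) + Y = (Y**2 + Y/9) + Y = Y**2 + 10*Y/9)
1/(v(-247, 51) + g(-162)) = 1/((36 - 247) + (1/9)*(-162)*(10 + 9*(-162))) = 1/(-211 + (1/9)*(-162)*(10 - 1458)) = 1/(-211 + (1/9)*(-162)*(-1448)) = 1/(-211 + 26064) = 1/25853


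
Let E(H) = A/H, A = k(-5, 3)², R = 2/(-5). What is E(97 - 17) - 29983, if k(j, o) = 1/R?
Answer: -1918907/64 ≈ -29983.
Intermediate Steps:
R = -⅖ (R = 2*(-⅕) = -⅖ ≈ -0.40000)
k(j, o) = -5/2 (k(j, o) = 1/(-⅖) = -5/2)
A = 25/4 (A = (-5/2)² = 25/4 ≈ 6.2500)
E(H) = 25/(4*H)
E(97 - 17) - 29983 = 25/(4*(97 - 17)) - 29983 = (25/4)/80 - 29983 = (25/4)*(1/80) - 29983 = 5/64 - 29983 = -1918907/64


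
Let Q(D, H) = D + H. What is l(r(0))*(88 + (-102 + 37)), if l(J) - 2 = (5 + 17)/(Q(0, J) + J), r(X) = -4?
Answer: -69/4 ≈ -17.250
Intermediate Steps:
l(J) = 2 + 11/J (l(J) = 2 + (5 + 17)/((0 + J) + J) = 2 + 22/(J + J) = 2 + 22/((2*J)) = 2 + 22*(1/(2*J)) = 2 + 11/J)
l(r(0))*(88 + (-102 + 37)) = (2 + 11/(-4))*(88 + (-102 + 37)) = (2 + 11*(-1/4))*(88 - 65) = (2 - 11/4)*23 = -3/4*23 = -69/4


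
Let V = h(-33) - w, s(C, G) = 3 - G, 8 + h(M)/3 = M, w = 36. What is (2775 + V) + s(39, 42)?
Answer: 2577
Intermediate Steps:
h(M) = -24 + 3*M
V = -159 (V = (-24 + 3*(-33)) - 1*36 = (-24 - 99) - 36 = -123 - 36 = -159)
(2775 + V) + s(39, 42) = (2775 - 159) + (3 - 1*42) = 2616 + (3 - 42) = 2616 - 39 = 2577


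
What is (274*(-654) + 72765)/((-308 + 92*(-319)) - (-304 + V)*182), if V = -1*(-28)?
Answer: -106431/20576 ≈ -5.1726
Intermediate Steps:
V = 28
(274*(-654) + 72765)/((-308 + 92*(-319)) - (-304 + V)*182) = (274*(-654) + 72765)/((-308 + 92*(-319)) - (-304 + 28)*182) = (-179196 + 72765)/((-308 - 29348) - (-276)*182) = -106431/(-29656 - 1*(-50232)) = -106431/(-29656 + 50232) = -106431/20576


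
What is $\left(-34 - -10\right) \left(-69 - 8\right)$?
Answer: $1848$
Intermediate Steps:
$\left(-34 - -10\right) \left(-69 - 8\right) = \left(-34 + 10\right) \left(-77\right) = \left(-24\right) \left(-77\right) = 1848$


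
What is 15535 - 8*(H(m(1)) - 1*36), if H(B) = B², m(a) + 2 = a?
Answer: 15815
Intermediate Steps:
m(a) = -2 + a
15535 - 8*(H(m(1)) - 1*36) = 15535 - 8*((-2 + 1)² - 1*36) = 15535 - 8*((-1)² - 36) = 15535 - 8*(1 - 36) = 15535 - 8*(-35) = 15535 + 280 = 15815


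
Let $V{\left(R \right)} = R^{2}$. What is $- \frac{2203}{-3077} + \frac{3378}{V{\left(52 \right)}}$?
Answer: $\frac{8175509}{4160104} \approx 1.9652$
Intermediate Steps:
$- \frac{2203}{-3077} + \frac{3378}{V{\left(52 \right)}} = - \frac{2203}{-3077} + \frac{3378}{52^{2}} = \left(-2203\right) \left(- \frac{1}{3077}\right) + \frac{3378}{2704} = \frac{2203}{3077} + 3378 \cdot \frac{1}{2704} = \frac{2203}{3077} + \frac{1689}{1352} = \frac{8175509}{4160104}$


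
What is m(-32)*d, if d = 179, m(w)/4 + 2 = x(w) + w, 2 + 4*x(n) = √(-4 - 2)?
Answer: -24702 + 179*I*√6 ≈ -24702.0 + 438.46*I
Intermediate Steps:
x(n) = -½ + I*√6/4 (x(n) = -½ + √(-4 - 2)/4 = -½ + √(-6)/4 = -½ + (I*√6)/4 = -½ + I*√6/4)
m(w) = -10 + 4*w + I*√6 (m(w) = -8 + 4*((-½ + I*√6/4) + w) = -8 + 4*(-½ + w + I*√6/4) = -8 + (-2 + 4*w + I*√6) = -10 + 4*w + I*√6)
m(-32)*d = (-10 + 4*(-32) + I*√6)*179 = (-10 - 128 + I*√6)*179 = (-138 + I*√6)*179 = -24702 + 179*I*√6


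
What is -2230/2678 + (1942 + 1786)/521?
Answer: 4410877/697619 ≈ 6.3228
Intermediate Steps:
-2230/2678 + (1942 + 1786)/521 = -2230*1/2678 + 3728*(1/521) = -1115/1339 + 3728/521 = 4410877/697619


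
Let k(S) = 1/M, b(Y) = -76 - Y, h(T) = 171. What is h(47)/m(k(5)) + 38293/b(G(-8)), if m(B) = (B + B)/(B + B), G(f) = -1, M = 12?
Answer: -25468/75 ≈ -339.57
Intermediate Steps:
k(S) = 1/12
m(B) = 1 (m(B) = (2*B)/((2*B)) = (2*B)*(1/(2*B)) = 1)
h(47)/m(k(5)) + 38293/b(G(-8)) = 171/1 + 38293/(-76 - 1*(-1)) = 171*1 + 38293/(-76 + 1) = 171 + 38293/(-75) = 171 + 38293*(-1/75) = 171 - 38293/75 = -25468/75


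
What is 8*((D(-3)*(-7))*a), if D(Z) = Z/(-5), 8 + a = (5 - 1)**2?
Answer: -1344/5 ≈ -268.80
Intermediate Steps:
a = 8 (a = -8 + (5 - 1)**2 = -8 + 4**2 = -8 + 16 = 8)
D(Z) = -Z/5 (D(Z) = Z*(-1/5) = -Z/5)
8*((D(-3)*(-7))*a) = 8*((-1/5*(-3)*(-7))*8) = 8*(((3/5)*(-7))*8) = 8*(-21/5*8) = 8*(-168/5) = -1344/5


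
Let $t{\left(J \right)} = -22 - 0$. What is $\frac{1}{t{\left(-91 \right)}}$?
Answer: $- \frac{1}{22} \approx -0.045455$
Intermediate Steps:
$t{\left(J \right)} = -22$ ($t{\left(J \right)} = -22 + 0 = -22$)
$\frac{1}{t{\left(-91 \right)}} = \frac{1}{-22} = - \frac{1}{22}$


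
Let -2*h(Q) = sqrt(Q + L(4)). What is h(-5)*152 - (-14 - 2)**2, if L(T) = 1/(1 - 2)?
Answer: -256 - 76*I*sqrt(6) ≈ -256.0 - 186.16*I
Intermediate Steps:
L(T) = -1 (L(T) = 1/(-1) = -1)
h(Q) = -sqrt(-1 + Q)/2 (h(Q) = -sqrt(Q - 1)/2 = -sqrt(-1 + Q)/2)
h(-5)*152 - (-14 - 2)**2 = -sqrt(-1 - 5)/2*152 - (-14 - 2)**2 = -I*sqrt(6)/2*152 - 1*(-16)**2 = -I*sqrt(6)/2*152 - 1*256 = -I*sqrt(6)/2*152 - 256 = -76*I*sqrt(6) - 256 = -256 - 76*I*sqrt(6)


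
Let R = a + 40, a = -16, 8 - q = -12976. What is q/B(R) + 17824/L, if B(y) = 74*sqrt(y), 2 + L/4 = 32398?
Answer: 1114/8099 + 541*sqrt(6)/37 ≈ 35.953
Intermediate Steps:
q = 12984 (q = 8 - 1*(-12976) = 8 + 12976 = 12984)
L = 129584 (L = -8 + 4*32398 = -8 + 129592 = 129584)
R = 24 (R = -16 + 40 = 24)
q/B(R) + 17824/L = 12984/((74*sqrt(24))) + 17824/129584 = 12984/((74*(2*sqrt(6)))) + 17824*(1/129584) = 12984/((148*sqrt(6))) + 1114/8099 = 12984*(sqrt(6)/888) + 1114/8099 = 541*sqrt(6)/37 + 1114/8099 = 1114/8099 + 541*sqrt(6)/37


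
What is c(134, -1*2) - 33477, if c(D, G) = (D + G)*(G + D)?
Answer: -16053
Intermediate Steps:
c(D, G) = (D + G)**2 (c(D, G) = (D + G)*(D + G) = (D + G)**2)
c(134, -1*2) - 33477 = (134 - 1*2)**2 - 33477 = (134 - 2)**2 - 33477 = 132**2 - 33477 = 17424 - 33477 = -16053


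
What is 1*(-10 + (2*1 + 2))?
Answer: -6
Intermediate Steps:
1*(-10 + (2*1 + 2)) = 1*(-10 + (2 + 2)) = 1*(-10 + 4) = 1*(-6) = -6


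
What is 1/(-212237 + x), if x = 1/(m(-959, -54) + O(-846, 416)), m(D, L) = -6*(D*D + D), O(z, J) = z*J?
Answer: -5864268/1244614647517 ≈ -4.7117e-6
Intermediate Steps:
O(z, J) = J*z
m(D, L) = -6*D - 6*D² (m(D, L) = -6*(D² + D) = -6*(D + D²) = -6*D - 6*D²)
x = -1/5864268 (x = 1/(-6*(-959)*(1 - 959) + 416*(-846)) = 1/(-6*(-959)*(-958) - 351936) = 1/(-5512332 - 351936) = 1/(-5864268) = -1/5864268 ≈ -1.7052e-7)
1/(-212237 + x) = 1/(-212237 - 1/5864268) = 1/(-1244614647517/5864268) = -5864268/1244614647517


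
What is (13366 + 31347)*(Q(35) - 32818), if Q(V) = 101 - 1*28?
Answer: -1464127185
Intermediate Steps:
Q(V) = 73 (Q(V) = 101 - 28 = 73)
(13366 + 31347)*(Q(35) - 32818) = (13366 + 31347)*(73 - 32818) = 44713*(-32745) = -1464127185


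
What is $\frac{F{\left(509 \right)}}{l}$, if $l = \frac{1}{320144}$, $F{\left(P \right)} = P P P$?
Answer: $42218102880976$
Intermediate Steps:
$F{\left(P \right)} = P^{3}$ ($F{\left(P \right)} = P^{2} P = P^{3}$)
$l = \frac{1}{320144} \approx 3.1236 \cdot 10^{-6}$
$\frac{F{\left(509 \right)}}{l} = 509^{3} \frac{1}{\frac{1}{320144}} = 131872229 \cdot 320144 = 42218102880976$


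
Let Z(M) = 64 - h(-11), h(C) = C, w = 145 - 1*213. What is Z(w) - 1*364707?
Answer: -364632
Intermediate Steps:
w = -68 (w = 145 - 213 = -68)
Z(M) = 75 (Z(M) = 64 - 1*(-11) = 64 + 11 = 75)
Z(w) - 1*364707 = 75 - 1*364707 = 75 - 364707 = -364632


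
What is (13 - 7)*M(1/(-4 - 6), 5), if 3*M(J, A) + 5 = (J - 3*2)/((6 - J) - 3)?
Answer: -432/31 ≈ -13.935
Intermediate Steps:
M(J, A) = -5/3 + (-6 + J)/(3*(3 - J)) (M(J, A) = -5/3 + ((J - 3*2)/((6 - J) - 3))/3 = -5/3 + ((J - 6)/(3 - J))/3 = -5/3 + ((-6 + J)/(3 - J))/3 = -5/3 + (-6 + J)/(3*(3 - J)))
(13 - 7)*M(1/(-4 - 6), 5) = (13 - 7)*((7 - 2/(-4 - 6))/(-3 + 1/(-4 - 6))) = 6*((7 - 2/(-10))/(-3 + 1/(-10))) = 6*((7 - 2*(-1/10))/(-3 - 1/10)) = 6*((7 + 1/5)/(-31/10)) = 6*(-10/31*36/5) = 6*(-72/31) = -432/31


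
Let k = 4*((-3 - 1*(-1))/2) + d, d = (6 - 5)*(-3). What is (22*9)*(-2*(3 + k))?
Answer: 1584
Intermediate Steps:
d = -3 (d = 1*(-3) = -3)
k = -7 (k = 4*((-3 - 1*(-1))/2) - 3 = 4*((-3 + 1)*(1/2)) - 3 = 4*(-2*1/2) - 3 = 4*(-1) - 3 = -4 - 3 = -7)
(22*9)*(-2*(3 + k)) = (22*9)*(-2*(3 - 7)) = 198*(-2*(-4)) = 198*8 = 1584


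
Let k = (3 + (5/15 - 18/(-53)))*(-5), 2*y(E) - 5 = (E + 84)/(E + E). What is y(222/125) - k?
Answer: 775123/23532 ≈ 32.939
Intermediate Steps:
y(E) = 5/2 + (84 + E)/(4*E) (y(E) = 5/2 + ((E + 84)/(E + E))/2 = 5/2 + ((84 + E)/((2*E)))/2 = 5/2 + ((84 + E)*(1/(2*E)))/2 = 5/2 + ((84 + E)/(2*E))/2 = 5/2 + (84 + E)/(4*E))
k = -2920/159 (k = (3 + (5*(1/15) - 18*(-1/53)))*(-5) = (3 + (⅓ + 18/53))*(-5) = (3 + 107/159)*(-5) = (584/159)*(-5) = -2920/159 ≈ -18.365)
y(222/125) - k = (11/4 + 21/((222/125))) - 1*(-2920/159) = (11/4 + 21/((222*(1/125)))) + 2920/159 = (11/4 + 21/(222/125)) + 2920/159 = (11/4 + 21*(125/222)) + 2920/159 = (11/4 + 875/74) + 2920/159 = 2157/148 + 2920/159 = 775123/23532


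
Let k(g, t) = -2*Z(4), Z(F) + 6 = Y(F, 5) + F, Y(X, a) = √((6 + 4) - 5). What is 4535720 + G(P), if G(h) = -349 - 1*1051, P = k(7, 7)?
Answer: 4534320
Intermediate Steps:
Y(X, a) = √5 (Y(X, a) = √(10 - 5) = √5)
Z(F) = -6 + F + √5 (Z(F) = -6 + (√5 + F) = -6 + (F + √5) = -6 + F + √5)
k(g, t) = 4 - 2*√5 (k(g, t) = -2*(-6 + 4 + √5) = -2*(-2 + √5) = 4 - 2*√5)
P = 4 - 2*√5 ≈ -0.47214
G(h) = -1400 (G(h) = -349 - 1051 = -1400)
4535720 + G(P) = 4535720 - 1400 = 4534320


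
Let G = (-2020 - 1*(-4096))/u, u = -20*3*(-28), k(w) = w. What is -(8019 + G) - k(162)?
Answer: -1145513/140 ≈ -8182.2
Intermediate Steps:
u = 1680 (u = -60*(-28) = 1680)
G = 173/140 (G = (-2020 - 1*(-4096))/1680 = (-2020 + 4096)*(1/1680) = 2076*(1/1680) = 173/140 ≈ 1.2357)
-(8019 + G) - k(162) = -(8019 + 173/140) - 1*162 = -1*1122833/140 - 162 = -1122833/140 - 162 = -1145513/140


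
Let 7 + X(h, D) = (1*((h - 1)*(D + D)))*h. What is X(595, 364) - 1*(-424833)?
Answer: 257721866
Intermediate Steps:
X(h, D) = -7 + 2*D*h*(-1 + h) (X(h, D) = -7 + (1*((h - 1)*(D + D)))*h = -7 + (1*((-1 + h)*(2*D)))*h = -7 + (1*(2*D*(-1 + h)))*h = -7 + (2*D*(-1 + h))*h = -7 + 2*D*h*(-1 + h))
X(595, 364) - 1*(-424833) = (-7 - 2*364*595 + 2*364*595²) - 1*(-424833) = (-7 - 433160 + 2*364*354025) + 424833 = (-7 - 433160 + 257730200) + 424833 = 257297033 + 424833 = 257721866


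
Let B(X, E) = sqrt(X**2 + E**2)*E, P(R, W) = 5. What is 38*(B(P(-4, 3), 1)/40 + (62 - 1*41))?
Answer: 798 + 19*sqrt(26)/20 ≈ 802.84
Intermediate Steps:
B(X, E) = E*sqrt(E**2 + X**2) (B(X, E) = sqrt(E**2 + X**2)*E = E*sqrt(E**2 + X**2))
38*(B(P(-4, 3), 1)/40 + (62 - 1*41)) = 38*((1*sqrt(1**2 + 5**2))/40 + (62 - 1*41)) = 38*((1*sqrt(1 + 25))*(1/40) + (62 - 41)) = 38*((1*sqrt(26))*(1/40) + 21) = 38*(sqrt(26)*(1/40) + 21) = 38*(sqrt(26)/40 + 21) = 38*(21 + sqrt(26)/40) = 798 + 19*sqrt(26)/20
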